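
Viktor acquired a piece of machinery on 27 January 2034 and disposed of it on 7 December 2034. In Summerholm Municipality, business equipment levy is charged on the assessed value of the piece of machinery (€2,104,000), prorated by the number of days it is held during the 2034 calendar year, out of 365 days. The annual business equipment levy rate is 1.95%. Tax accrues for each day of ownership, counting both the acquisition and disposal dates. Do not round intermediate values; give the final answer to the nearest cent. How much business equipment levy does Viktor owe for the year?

€35,407.73

Days held (27 January – 7 December 2034): 315 out of 365
Tax = €2,104,000 × 1.95% × 315/365 = €35,407.7260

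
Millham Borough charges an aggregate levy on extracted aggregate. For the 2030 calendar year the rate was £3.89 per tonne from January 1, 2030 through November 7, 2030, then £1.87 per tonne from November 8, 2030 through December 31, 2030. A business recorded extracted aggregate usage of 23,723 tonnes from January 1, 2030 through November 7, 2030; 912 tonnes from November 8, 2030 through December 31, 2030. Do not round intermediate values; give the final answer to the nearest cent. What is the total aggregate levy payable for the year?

January 1 – November 7, 2030: 23,723 tonnes at £3.89/tonne → £92282.47
November 8 – December 31, 2030: 912 tonnes at £1.87/tonne → £1705.44

£93987.91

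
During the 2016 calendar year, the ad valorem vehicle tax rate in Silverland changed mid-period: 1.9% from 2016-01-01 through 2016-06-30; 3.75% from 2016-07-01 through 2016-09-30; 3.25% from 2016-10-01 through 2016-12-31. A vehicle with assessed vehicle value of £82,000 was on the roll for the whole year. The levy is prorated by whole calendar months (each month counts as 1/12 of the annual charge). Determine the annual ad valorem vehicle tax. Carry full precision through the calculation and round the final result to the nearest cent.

2016-01-01 to 2016-06-30: 6 months at 1.9% → £82,000 × 1.9% × 6/12 = £779.0000
2016-07-01 to 2016-09-30: 3 months at 3.75% → £82,000 × 3.75% × 3/12 = £768.7500
2016-10-01 to 2016-12-31: 3 months at 3.25% → £82,000 × 3.25% × 3/12 = £666.2500
Total = £2,214.0000

£2,214.00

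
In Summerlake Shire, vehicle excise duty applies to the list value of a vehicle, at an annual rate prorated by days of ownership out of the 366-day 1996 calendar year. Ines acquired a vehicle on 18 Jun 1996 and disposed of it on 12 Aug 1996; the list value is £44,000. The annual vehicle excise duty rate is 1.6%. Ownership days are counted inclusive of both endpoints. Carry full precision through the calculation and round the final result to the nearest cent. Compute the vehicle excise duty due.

£107.72

Days held (18 Jun – 12 Aug 1996): 56 out of 366
Tax = £44,000 × 1.6% × 56/366 = £107.7158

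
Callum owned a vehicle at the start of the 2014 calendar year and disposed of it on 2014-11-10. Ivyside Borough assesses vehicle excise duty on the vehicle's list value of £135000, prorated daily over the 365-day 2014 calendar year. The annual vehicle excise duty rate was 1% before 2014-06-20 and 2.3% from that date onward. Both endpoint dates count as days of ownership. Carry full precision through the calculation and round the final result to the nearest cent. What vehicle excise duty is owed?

2014-01-01 to 2014-06-19: 170 days at 1% → £135000 × 1% × 170/365 = £628.7671
2014-06-20 to 2014-11-10: 144 days at 2.3% → £135000 × 2.3% × 144/365 = £1224.9863
Total = £1853.7534

£1853.75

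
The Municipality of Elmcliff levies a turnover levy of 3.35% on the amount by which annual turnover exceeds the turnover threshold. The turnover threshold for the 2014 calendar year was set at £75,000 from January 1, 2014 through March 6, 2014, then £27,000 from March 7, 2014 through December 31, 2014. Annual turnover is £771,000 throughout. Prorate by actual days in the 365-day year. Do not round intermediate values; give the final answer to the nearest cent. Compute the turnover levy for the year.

January 1 – March 6, 2014: 65 days, exemption £75,000 → (£771,000 − £75,000) × 3.35% × 65/365 = £4,152.1644
March 7 – December 31, 2014: 300 days, exemption £27,000 → (£771,000 − £27,000) × 3.35% × 300/365 = £20,485.4795
Total = £24,637.6438

£24,637.64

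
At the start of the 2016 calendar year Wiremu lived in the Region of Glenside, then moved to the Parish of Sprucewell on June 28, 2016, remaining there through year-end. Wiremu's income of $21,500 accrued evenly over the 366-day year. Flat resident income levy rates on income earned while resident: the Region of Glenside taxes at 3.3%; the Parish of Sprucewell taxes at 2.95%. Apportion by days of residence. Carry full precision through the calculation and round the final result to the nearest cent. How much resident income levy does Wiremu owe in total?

$671.05

The Region of Glenside, January 1 – June 27, 2016: 179 days → $21,500 × 3.3% × 179/366 = $346.9959
The Parish of Sprucewell, June 28 – December 31, 2016: 187 days → $21,500 × 2.95% × 187/366 = $324.0567
Total = $671.0526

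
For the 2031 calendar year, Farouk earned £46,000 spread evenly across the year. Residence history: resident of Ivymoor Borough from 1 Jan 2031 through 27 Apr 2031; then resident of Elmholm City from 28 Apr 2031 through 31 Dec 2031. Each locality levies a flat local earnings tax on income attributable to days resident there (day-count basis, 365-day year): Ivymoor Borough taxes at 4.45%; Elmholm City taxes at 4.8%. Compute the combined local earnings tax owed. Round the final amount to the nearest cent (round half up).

Ivymoor Borough, 1 Jan – 27 Apr 2031: 117 days → £46,000 × 4.45% × 117/365 = £656.1616
Elmholm City, 28 Apr – 31 Dec 2031: 248 days → £46,000 × 4.8% × 248/365 = £1,500.2301
Total = £2,156.3918

£2,156.39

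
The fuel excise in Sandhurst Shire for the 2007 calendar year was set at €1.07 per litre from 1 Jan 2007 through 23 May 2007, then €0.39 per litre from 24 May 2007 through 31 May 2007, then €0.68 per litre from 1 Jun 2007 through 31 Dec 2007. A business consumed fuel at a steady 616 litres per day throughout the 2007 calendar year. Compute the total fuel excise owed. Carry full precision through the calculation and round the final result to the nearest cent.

1 Jan – 23 May 2007: 143 days × 616 litres/day = 88,088 litres at €1.07/litre → €94,254.16
24 May – 31 May 2007: 8 days × 616 litres/day = 4,928 litres at €0.39/litre → €1,921.92
1 Jun – 31 Dec 2007: 214 days × 616 litres/day = 131,824 litres at €0.68/litre → €89,640.32

€185,816.40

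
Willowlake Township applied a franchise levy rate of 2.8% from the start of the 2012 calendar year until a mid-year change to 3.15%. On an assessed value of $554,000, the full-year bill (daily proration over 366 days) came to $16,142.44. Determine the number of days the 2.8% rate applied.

Let d = days at the first rate; then 366 − d days at the second rate.
$554,000 × [2.8%·d + 3.15%·(366−d)] / 366 = $16,142.44
Solving gives d = 247, so the new rate took effect on September 4, 2012.

247 days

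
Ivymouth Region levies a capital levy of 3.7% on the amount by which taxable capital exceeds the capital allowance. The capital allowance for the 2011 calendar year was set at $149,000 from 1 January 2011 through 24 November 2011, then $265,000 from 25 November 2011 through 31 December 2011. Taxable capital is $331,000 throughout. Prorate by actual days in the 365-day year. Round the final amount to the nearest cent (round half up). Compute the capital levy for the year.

$6,298.92

1 January – 24 November 2011: 328 days, exemption $149,000 → ($331,000 − $149,000) × 3.7% × 328/365 = $6,051.3753
25 November – 31 December 2011: 37 days, exemption $265,000 → ($331,000 − $265,000) × 3.7% × 37/365 = $247.5452
Total = $6,298.9205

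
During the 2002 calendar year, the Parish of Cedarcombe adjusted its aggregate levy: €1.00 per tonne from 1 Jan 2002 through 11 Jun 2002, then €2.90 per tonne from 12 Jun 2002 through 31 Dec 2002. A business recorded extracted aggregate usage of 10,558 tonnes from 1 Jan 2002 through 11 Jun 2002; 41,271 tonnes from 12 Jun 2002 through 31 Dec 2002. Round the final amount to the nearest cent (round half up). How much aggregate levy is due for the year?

€130,243.90

1 Jan – 11 Jun 2002: 10,558 tonnes at €1.00/tonne → €10,558.00
12 Jun – 31 Dec 2002: 41,271 tonnes at €2.90/tonne → €119,685.90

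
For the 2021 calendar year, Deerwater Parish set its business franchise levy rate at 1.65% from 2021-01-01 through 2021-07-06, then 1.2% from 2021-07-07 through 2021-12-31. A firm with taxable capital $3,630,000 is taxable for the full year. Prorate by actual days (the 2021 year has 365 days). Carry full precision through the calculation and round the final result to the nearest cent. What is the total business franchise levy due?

2021-01-01 to 2021-07-06: 187 days at 1.65% → $3,630,000 × 1.65% × 187/365 = $30,685.9315
2021-07-07 to 2021-12-31: 178 days at 1.2% → $3,630,000 × 1.2% × 178/365 = $21,242.9589
Total = $51,928.8904

$51,928.89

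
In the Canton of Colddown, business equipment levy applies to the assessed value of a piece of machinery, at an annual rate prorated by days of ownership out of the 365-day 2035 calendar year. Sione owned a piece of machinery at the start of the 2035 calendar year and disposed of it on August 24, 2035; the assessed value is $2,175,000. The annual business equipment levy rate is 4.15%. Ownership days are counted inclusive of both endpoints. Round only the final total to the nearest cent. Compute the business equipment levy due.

$58,361.51

Days held (January 1 – August 24, 2035): 236 out of 365
Tax = $2,175,000 × 4.15% × 236/365 = $58,361.5068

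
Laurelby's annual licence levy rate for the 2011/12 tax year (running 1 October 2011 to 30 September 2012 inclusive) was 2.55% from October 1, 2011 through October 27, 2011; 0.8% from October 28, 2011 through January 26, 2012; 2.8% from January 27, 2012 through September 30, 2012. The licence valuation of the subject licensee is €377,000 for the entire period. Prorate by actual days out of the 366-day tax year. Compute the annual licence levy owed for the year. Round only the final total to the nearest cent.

October 1 – October 27, 2011: 27 days at 2.55% → €377,000 × 2.55% × 27/366 = €709.1926
October 28, 2011 – January 26, 2012: 91 days at 0.8% → €377,000 × 0.8% × 91/366 = €749.8798
January 27 – September 30, 2012: 248 days at 2.8% → €377,000 × 2.8% × 248/366 = €7,152.6995
Total = €8,611.7719

€8,611.77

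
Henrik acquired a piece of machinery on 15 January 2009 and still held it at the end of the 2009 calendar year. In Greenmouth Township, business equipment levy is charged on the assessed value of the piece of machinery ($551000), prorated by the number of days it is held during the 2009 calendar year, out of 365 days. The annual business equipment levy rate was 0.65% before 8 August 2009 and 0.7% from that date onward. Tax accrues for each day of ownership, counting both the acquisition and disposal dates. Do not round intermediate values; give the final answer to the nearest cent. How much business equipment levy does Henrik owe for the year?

15 January – 7 August 2009: 205 days at 0.65% → $551000 × 0.65% × 205/365 = $2011.5274
8 August – 31 December 2009: 146 days at 0.7% → $551000 × 0.7% × 146/365 = $1542.8000
Total = $3554.3274

$3554.33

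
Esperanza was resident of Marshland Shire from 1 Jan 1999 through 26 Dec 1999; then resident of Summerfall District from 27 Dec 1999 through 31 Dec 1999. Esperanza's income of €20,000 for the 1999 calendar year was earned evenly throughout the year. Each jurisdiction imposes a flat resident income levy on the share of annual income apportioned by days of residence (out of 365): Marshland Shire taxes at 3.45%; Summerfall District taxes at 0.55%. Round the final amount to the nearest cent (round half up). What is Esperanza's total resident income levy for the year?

Marshland Shire, 1 Jan – 26 Dec 1999: 360 days → €20,000 × 3.45% × 360/365 = €680.5479
Summerfall District, 27 Dec – 31 Dec 1999: 5 days → €20,000 × 0.55% × 5/365 = €1.5068
Total = €682.0548

€682.05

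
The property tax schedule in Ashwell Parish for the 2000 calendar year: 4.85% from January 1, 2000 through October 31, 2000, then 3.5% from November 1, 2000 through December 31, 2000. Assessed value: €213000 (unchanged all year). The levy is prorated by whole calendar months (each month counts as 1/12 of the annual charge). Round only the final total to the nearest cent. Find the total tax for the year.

€9851.25

January 1 – October 31, 2000: 10 months at 4.85% → €213000 × 4.85% × 10/12 = €8608.7500
November 1 – December 31, 2000: 2 months at 3.5% → €213000 × 3.5% × 2/12 = €1242.5000
Total = €9851.2500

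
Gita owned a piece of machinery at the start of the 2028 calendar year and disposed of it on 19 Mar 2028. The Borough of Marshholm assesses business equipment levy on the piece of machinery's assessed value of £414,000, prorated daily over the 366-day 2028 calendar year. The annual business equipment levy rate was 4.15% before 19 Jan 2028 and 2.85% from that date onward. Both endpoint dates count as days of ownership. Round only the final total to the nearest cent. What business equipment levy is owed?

1 Jan – 18 Jan 2028: 18 days at 4.15% → £414,000 × 4.15% × 18/366 = £844.9672
19 Jan – 19 Mar 2028: 61 days at 2.85% → £414,000 × 2.85% × 61/366 = £1,966.5000
Total = £2,811.4672

£2,811.47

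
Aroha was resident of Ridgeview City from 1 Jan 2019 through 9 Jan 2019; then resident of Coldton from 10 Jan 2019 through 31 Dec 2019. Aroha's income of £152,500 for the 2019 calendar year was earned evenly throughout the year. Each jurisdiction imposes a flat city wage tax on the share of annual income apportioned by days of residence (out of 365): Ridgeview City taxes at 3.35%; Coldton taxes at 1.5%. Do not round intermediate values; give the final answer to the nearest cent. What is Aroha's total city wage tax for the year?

Ridgeview City, 1 Jan – 9 Jan 2019: 9 days → £152,500 × 3.35% × 9/365 = £125.9692
Coldton, 10 Jan – 31 Dec 2019: 356 days → £152,500 × 1.5% × 356/365 = £2,231.0959
Total = £2,357.0651

£2,357.07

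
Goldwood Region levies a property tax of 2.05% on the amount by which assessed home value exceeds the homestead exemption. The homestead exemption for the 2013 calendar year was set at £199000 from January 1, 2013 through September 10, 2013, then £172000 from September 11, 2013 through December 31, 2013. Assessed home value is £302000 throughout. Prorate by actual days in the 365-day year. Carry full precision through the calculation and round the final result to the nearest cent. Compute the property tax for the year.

January 1 – September 10, 2013: 253 days, exemption £199000 → (£302000 − £199000) × 2.05% × 253/365 = £1463.5877
September 11 – December 31, 2013: 112 days, exemption £172000 → (£302000 − £172000) × 2.05% × 112/365 = £817.7534
Total = £2281.3411

£2281.34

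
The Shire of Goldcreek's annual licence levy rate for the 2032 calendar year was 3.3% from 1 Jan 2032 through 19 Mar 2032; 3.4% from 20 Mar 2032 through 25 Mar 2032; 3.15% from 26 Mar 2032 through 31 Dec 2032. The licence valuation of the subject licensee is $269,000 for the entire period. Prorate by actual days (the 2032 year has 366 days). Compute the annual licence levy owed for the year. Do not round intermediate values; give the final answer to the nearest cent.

1 Jan – 19 Mar 2032: 79 days at 3.3% → $269,000 × 3.3% × 79/366 = $1,916.0738
20 Mar – 25 Mar 2032: 6 days at 3.4% → $269,000 × 3.4% × 6/366 = $149.9344
26 Mar – 31 Dec 2032: 281 days at 3.15% → $269,000 × 3.15% × 281/366 = $6,505.6107
Total = $8,571.6189

$8,571.62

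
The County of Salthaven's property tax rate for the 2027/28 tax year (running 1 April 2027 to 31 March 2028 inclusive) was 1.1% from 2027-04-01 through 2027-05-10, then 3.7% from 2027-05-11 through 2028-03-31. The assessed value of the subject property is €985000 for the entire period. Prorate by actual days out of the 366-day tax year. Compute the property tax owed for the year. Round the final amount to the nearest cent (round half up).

2027-04-01 to 2027-05-10: 40 days at 1.1% → €985000 × 1.1% × 40/366 = €1184.1530
2027-05-11 to 2028-03-31: 326 days at 3.7% → €985000 × 3.7% × 326/366 = €32461.9399
Total = €33646.0929

€33646.09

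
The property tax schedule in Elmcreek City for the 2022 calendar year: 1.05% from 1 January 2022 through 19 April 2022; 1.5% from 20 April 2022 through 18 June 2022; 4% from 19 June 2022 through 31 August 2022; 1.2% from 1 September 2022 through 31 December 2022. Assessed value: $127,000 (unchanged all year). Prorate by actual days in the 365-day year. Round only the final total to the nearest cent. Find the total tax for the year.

1 January – 19 April 2022: 109 days at 1.05% → $127,000 × 1.05% × 109/365 = $398.2233
20 April – 18 June 2022: 60 days at 1.5% → $127,000 × 1.5% × 60/365 = $313.1507
19 June – 31 August 2022: 74 days at 4% → $127,000 × 4% × 74/365 = $1,029.9178
1 September – 31 December 2022: 122 days at 1.2% → $127,000 × 1.2% × 122/365 = $509.3918
Total = $2,250.6836

$2,250.68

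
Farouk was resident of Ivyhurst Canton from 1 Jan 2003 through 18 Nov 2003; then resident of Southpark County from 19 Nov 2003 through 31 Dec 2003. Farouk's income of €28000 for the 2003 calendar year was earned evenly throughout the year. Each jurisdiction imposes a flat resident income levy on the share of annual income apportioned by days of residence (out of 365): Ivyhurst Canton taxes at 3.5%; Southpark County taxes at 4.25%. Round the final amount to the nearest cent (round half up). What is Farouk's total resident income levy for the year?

Ivyhurst Canton, 1 Jan – 18 Nov 2003: 322 days → €28000 × 3.5% × 322/365 = €864.5479
Southpark County, 19 Nov – 31 Dec 2003: 43 days → €28000 × 4.25% × 43/365 = €140.1918
Total = €1004.7397

€1004.74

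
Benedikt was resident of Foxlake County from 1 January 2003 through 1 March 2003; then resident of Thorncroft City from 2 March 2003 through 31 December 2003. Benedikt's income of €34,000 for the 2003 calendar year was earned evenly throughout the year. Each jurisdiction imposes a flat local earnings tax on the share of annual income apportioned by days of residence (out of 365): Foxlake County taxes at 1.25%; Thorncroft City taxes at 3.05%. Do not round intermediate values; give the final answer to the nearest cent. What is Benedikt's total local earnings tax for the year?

Foxlake County, 1 January – 1 March 2003: 60 days → €34,000 × 1.25% × 60/365 = €69.8630
Thorncroft City, 2 March – 31 December 2003: 305 days → €34,000 × 3.05% × 305/365 = €866.5342
Total = €936.3973

€936.40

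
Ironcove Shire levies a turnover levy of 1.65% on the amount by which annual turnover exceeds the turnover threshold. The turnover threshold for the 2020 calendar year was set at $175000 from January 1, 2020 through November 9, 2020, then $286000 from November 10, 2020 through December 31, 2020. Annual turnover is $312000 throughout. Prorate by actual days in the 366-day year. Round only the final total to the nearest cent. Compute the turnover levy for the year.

January 1 – November 9, 2020: 314 days, exemption $175000 → ($312000 − $175000) × 1.65% × 314/366 = $1939.3361
November 10 – December 31, 2020: 52 days, exemption $286000 → ($312000 − $286000) × 1.65% × 52/366 = $60.9508
Total = $2000.2869

$2000.29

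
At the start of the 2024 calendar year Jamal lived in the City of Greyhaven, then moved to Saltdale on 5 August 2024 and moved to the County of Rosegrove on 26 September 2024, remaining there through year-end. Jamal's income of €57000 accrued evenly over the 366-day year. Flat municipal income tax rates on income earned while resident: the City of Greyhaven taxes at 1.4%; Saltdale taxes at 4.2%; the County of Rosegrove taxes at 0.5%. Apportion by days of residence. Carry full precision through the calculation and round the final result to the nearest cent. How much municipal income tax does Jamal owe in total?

The City of Greyhaven, 1 January – 4 August 2024: 217 days → €57000 × 1.4% × 217/366 = €473.1311
Saltdale, 5 August – 25 September 2024: 52 days → €57000 × 4.2% × 52/366 = €340.1311
The County of Rosegrove, 26 September – 31 December 2024: 97 days → €57000 × 0.5% × 97/366 = €75.5328
Total = €888.7951

€888.80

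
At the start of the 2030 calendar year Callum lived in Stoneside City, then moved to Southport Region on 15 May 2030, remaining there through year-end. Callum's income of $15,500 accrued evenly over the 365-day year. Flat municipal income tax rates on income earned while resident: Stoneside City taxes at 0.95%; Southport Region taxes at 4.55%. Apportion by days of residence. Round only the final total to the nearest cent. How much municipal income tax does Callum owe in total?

Stoneside City, 1 January – 14 May 2030: 134 days → $15,500 × 0.95% × 134/365 = $54.0589
Southport Region, 15 May – 31 December 2030: 231 days → $15,500 × 4.55% × 231/365 = $446.3363
Total = $500.3952

$500.40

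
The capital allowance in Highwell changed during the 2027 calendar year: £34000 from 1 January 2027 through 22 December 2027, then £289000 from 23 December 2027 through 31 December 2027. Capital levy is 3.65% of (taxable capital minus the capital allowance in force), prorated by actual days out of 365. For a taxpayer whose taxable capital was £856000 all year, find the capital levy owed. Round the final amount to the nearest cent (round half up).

1 January – 22 December 2027: 356 days, exemption £34000 → (£856000 − £34000) × 3.65% × 356/365 = £29263.2000
23 December – 31 December 2027: 9 days, exemption £289000 → (£856000 − £289000) × 3.65% × 9/365 = £510.3000
Total = £29773.5000

£29773.50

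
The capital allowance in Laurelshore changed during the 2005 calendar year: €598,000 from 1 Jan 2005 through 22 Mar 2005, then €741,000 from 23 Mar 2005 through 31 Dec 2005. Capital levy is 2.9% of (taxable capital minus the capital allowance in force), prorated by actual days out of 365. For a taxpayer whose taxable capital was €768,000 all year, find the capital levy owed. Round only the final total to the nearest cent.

1 Jan – 22 Mar 2005: 81 days, exemption €598,000 → (€768,000 − €598,000) × 2.9% × 81/365 = €1,094.0548
23 Mar – 31 Dec 2005: 284 days, exemption €741,000 → (€768,000 − €741,000) × 2.9% × 284/365 = €609.2384
Total = €1,703.2932

€1,703.29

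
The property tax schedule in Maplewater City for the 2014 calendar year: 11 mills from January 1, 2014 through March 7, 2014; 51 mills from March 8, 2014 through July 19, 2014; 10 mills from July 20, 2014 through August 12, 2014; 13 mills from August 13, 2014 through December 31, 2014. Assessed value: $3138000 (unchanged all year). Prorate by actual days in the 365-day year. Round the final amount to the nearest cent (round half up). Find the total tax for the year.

$82817.41

January 1 – March 7, 2014: 66 days at 11 mills → $3138000 × 1.1% × 66/365 = $6241.6110
March 8 – July 19, 2014: 134 days at 51 mills → $3138000 × 5.1% × 134/365 = $58753.6767
July 20 – August 12, 2014: 24 days at 10 mills → $3138000 × 1% × 24/365 = $2063.3425
August 13 – December 31, 2014: 141 days at 13 mills → $3138000 × 1.3% × 141/365 = $15758.7781
Total = $82817.4082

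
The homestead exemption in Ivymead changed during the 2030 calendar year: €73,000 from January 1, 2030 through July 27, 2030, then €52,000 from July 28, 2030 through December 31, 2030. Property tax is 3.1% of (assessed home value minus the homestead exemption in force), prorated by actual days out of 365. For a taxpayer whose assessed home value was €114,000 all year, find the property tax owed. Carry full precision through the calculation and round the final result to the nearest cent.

€1,551.02

January 1 – July 27, 2030: 208 days, exemption €73,000 → (€114,000 − €73,000) × 3.1% × 208/365 = €724.2959
July 28 – December 31, 2030: 157 days, exemption €52,000 → (€114,000 − €52,000) × 3.1% × 157/365 = €826.7233
Total = €1,551.0192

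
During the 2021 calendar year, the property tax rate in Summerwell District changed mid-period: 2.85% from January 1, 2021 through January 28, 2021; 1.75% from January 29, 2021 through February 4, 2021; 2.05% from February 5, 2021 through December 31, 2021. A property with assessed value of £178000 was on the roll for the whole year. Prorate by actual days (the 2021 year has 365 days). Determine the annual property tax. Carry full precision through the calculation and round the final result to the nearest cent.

January 1 – January 28, 2021: 28 days at 2.85% → £178000 × 2.85% × 28/365 = £389.1616
January 29 – February 4, 2021: 7 days at 1.75% → £178000 × 1.75% × 7/365 = £59.7397
February 5 – December 31, 2021: 330 days at 2.05% → £178000 × 2.05% × 330/365 = £3299.0959
Total = £3747.9973

£3748.00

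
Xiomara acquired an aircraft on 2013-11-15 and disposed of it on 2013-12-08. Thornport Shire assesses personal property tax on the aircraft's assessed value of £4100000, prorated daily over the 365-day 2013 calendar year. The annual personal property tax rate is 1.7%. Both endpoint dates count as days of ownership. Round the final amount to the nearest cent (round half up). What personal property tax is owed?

Days held (2013-11-15 to 2013-12-08): 24 out of 365
Tax = £4100000 × 1.7% × 24/365 = £4583.0137

£4583.01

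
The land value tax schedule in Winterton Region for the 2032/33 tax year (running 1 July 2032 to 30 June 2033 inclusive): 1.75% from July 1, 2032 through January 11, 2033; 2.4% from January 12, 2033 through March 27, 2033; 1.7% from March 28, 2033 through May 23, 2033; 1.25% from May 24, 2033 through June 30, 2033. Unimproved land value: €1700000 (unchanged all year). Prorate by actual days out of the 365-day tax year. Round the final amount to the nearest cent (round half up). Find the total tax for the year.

July 1, 2032 – January 11, 2033: 195 days at 1.75% → €1700000 × 1.75% × 195/365 = €15893.8356
January 12 – March 27, 2033: 75 days at 2.4% → €1700000 × 2.4% × 75/365 = €8383.5616
March 28 – May 23, 2033: 57 days at 1.7% → €1700000 × 1.7% × 57/365 = €4513.1507
May 24 – June 30, 2033: 38 days at 1.25% → €1700000 × 1.25% × 38/365 = €2212.3288
Total = €31002.8767

€31002.88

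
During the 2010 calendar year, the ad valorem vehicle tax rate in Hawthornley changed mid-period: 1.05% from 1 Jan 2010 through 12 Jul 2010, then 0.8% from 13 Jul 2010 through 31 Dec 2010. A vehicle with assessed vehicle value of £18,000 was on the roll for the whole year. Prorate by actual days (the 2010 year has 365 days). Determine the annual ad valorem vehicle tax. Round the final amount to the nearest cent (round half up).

£167.79

1 Jan – 12 Jul 2010: 193 days at 1.05% → £18,000 × 1.05% × 193/365 = £99.9370
13 Jul – 31 Dec 2010: 172 days at 0.8% → £18,000 × 0.8% × 172/365 = £67.8575
Total = £167.7945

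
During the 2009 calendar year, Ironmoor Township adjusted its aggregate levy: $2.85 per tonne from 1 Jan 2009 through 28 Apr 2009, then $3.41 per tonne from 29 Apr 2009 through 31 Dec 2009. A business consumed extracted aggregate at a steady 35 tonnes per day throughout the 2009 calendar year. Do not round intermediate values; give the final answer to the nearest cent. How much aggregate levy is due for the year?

$41249.95

1 Jan – 28 Apr 2009: 118 days × 35 tonnes/day = 4,130 tonnes at $2.85/tonne → $11770.50
29 Apr – 31 Dec 2009: 247 days × 35 tonnes/day = 8,645 tonnes at $3.41/tonne → $29479.45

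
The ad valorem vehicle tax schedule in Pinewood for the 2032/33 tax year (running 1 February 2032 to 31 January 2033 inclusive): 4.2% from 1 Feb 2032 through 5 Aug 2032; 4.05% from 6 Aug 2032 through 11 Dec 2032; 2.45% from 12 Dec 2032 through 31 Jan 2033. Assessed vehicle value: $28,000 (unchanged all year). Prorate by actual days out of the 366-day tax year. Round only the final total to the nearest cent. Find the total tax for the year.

1 Feb – 5 Aug 2032: 187 days at 4.2% → $28,000 × 4.2% × 187/366 = $600.8525
6 Aug – 11 Dec 2032: 128 days at 4.05% → $28,000 × 4.05% × 128/366 = $396.5902
12 Dec 2032 – 31 Jan 2033: 51 days at 2.45% → $28,000 × 2.45% × 51/366 = $95.5902
Total = $1,093.0328

$1,093.03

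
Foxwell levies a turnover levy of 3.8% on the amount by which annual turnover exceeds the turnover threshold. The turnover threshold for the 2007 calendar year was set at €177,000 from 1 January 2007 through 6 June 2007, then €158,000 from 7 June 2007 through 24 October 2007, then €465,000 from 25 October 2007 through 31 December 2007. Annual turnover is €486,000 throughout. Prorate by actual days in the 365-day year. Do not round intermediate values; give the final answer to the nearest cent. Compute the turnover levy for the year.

€9,980.05

1 January – 6 June 2007: 157 days, exemption €177,000 → (€486,000 − €177,000) × 3.8% × 157/365 = €5,050.6685
7 June – 24 October 2007: 140 days, exemption €158,000 → (€486,000 − €158,000) × 3.8% × 140/365 = €4,780.7123
25 October – 31 December 2007: 68 days, exemption €465,000 → (€486,000 − €465,000) × 3.8% × 68/365 = €148.6685
Total = €9,980.0493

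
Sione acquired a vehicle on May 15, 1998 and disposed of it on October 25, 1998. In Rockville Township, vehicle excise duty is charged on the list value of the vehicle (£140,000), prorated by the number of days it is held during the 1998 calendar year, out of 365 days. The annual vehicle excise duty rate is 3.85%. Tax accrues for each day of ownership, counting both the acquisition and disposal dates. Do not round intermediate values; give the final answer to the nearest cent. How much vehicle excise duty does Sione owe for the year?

£2,421.81

Days held (May 15 – October 25, 1998): 164 out of 365
Tax = £140,000 × 3.85% × 164/365 = £2,421.8082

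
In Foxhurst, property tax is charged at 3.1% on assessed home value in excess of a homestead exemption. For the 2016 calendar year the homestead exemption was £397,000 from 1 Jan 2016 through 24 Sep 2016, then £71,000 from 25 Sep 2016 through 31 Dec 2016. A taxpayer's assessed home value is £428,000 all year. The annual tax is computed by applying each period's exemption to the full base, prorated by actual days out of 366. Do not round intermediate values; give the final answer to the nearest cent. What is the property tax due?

£3,666.98

1 Jan – 24 Sep 2016: 268 days, exemption £397,000 → (£428,000 − £397,000) × 3.1% × 268/366 = £703.6831
25 Sep – 31 Dec 2016: 98 days, exemption £71,000 → (£428,000 − £71,000) × 3.1% × 98/366 = £2,963.2951
Total = £3,666.9781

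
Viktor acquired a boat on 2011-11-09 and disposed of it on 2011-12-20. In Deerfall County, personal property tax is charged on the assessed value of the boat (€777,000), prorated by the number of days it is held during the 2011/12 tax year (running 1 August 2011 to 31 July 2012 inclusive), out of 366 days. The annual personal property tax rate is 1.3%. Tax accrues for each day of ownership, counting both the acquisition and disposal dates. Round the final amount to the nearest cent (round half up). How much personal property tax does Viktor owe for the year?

Days held (2011-11-09 to 2011-12-20): 42 out of 366
Tax = €777,000 × 1.3% × 42/366 = €1,159.1311

€1,159.13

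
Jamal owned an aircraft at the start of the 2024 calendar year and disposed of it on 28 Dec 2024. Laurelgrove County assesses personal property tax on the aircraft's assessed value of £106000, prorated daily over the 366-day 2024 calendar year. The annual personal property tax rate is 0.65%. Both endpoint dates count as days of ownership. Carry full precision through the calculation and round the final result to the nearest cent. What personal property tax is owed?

£683.35

Days held (1 Jan – 28 Dec 2024): 363 out of 366
Tax = £106000 × 0.65% × 363/366 = £683.3525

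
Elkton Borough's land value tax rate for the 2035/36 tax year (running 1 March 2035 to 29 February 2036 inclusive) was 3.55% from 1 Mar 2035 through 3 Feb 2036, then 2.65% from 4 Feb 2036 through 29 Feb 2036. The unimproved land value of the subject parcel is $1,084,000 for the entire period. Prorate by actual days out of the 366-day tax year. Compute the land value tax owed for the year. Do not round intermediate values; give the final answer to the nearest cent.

1 Mar 2035 – 3 Feb 2036: 340 days at 3.55% → $1,084,000 × 3.55% × 340/366 = $35,748.3060
4 Feb – 29 Feb 2036: 26 days at 2.65% → $1,084,000 × 2.65% × 26/366 = $2,040.6448
Total = $37,788.9508

$37,788.95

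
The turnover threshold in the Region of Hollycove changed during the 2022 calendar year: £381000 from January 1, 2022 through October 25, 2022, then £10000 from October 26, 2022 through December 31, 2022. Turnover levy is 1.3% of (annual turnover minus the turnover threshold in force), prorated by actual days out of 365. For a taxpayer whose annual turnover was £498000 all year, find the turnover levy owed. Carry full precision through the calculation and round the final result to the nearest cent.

January 1 – October 25, 2022: 298 days, exemption £381000 → (£498000 − £381000) × 1.3% × 298/365 = £1241.8027
October 26 – December 31, 2022: 67 days, exemption £10000 → (£498000 − £10000) × 1.3% × 67/365 = £1164.5151
Total = £2406.3178

£2406.32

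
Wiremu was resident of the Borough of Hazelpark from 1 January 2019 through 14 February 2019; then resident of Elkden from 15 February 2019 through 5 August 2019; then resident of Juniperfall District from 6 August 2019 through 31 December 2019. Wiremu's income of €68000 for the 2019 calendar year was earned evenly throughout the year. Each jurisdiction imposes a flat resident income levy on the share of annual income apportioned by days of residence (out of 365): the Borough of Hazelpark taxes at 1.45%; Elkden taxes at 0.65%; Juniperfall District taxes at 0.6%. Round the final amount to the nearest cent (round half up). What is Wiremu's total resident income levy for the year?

The Borough of Hazelpark, 1 January – 14 February 2019: 45 days → €68000 × 1.45% × 45/365 = €121.5616
Elkden, 15 February – 5 August 2019: 172 days → €68000 × 0.65% × 172/365 = €208.2849
Juniperfall District, 6 August – 31 December 2019: 148 days → €68000 × 0.6% × 148/365 = €165.4356
Total = €495.2822

€495.28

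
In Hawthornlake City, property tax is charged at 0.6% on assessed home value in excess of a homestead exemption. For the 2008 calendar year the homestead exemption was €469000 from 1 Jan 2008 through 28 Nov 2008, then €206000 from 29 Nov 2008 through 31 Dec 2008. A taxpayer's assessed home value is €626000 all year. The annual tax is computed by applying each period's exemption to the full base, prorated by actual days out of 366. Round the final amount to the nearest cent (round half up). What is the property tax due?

€1084.28

1 Jan – 28 Nov 2008: 333 days, exemption €469000 → (€626000 − €469000) × 0.6% × 333/366 = €857.0656
29 Nov – 31 Dec 2008: 33 days, exemption €206000 → (€626000 − €206000) × 0.6% × 33/366 = €227.2131
Total = €1084.2787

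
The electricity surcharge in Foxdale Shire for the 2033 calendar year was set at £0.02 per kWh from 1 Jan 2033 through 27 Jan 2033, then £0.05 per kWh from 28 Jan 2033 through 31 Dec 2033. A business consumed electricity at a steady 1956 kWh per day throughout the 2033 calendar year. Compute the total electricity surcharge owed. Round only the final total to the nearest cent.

1 Jan – 27 Jan 2033: 27 days × 1956 kWh/day = 52,812 kWh at £0.02/kWh → £1,056.24
28 Jan – 31 Dec 2033: 338 days × 1956 kWh/day = 661,128 kWh at £0.05/kWh → £33,056.40

£34,112.64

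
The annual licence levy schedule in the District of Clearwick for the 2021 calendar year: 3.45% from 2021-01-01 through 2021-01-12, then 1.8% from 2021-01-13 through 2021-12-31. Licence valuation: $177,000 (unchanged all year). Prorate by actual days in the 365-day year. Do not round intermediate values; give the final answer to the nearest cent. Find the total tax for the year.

$3,282.02

2021-01-01 to 2021-01-12: 12 days at 3.45% → $177,000 × 3.45% × 12/365 = $200.7616
2021-01-13 to 2021-12-31: 353 days at 1.8% → $177,000 × 1.8% × 353/365 = $3,081.2548
Total = $3,282.0164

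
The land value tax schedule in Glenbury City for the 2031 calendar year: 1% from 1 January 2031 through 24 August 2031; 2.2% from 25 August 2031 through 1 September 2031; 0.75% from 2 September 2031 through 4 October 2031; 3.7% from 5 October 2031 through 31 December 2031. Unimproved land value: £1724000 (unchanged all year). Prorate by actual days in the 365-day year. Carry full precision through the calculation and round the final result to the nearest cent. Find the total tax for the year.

£28526.30

1 January – 24 August 2031: 236 days at 1% → £1724000 × 1% × 236/365 = £11146.9589
25 August – 1 September 2031: 8 days at 2.2% → £1724000 × 2.2% × 8/365 = £831.2986
2 September – 4 October 2031: 33 days at 0.75% → £1724000 × 0.75% × 33/365 = £1169.0137
5 October – 31 December 2031: 88 days at 3.7% → £1724000 × 3.7% × 88/365 = £15379.0247
Total = £28526.2959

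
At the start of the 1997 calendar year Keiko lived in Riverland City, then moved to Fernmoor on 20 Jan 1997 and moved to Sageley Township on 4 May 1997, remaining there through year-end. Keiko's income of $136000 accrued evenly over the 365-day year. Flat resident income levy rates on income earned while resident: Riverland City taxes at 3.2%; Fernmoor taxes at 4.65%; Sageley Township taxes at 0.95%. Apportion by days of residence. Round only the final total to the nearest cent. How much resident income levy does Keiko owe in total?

Riverland City, 1 Jan – 19 Jan 1997: 19 days → $136000 × 3.2% × 19/365 = $226.5425
Fernmoor, 20 Jan – 3 May 1997: 104 days → $136000 × 4.65% × 104/365 = $1801.9068
Sageley Township, 4 May – 31 Dec 1997: 242 days → $136000 × 0.95% × 242/365 = $856.6137
Total = $2885.0630

$2885.06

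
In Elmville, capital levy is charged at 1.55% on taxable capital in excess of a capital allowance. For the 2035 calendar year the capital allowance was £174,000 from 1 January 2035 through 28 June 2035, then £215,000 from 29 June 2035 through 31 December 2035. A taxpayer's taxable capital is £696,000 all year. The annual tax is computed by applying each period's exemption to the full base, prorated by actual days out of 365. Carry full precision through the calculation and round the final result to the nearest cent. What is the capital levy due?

£7,767.16

1 January – 28 June 2035: 179 days, exemption £174,000 → (£696,000 − £174,000) × 1.55% × 179/365 = £3,967.9151
29 June – 31 December 2035: 186 days, exemption £215,000 → (£696,000 − £215,000) × 1.55% × 186/365 = £3,799.2411
Total = £7,767.1562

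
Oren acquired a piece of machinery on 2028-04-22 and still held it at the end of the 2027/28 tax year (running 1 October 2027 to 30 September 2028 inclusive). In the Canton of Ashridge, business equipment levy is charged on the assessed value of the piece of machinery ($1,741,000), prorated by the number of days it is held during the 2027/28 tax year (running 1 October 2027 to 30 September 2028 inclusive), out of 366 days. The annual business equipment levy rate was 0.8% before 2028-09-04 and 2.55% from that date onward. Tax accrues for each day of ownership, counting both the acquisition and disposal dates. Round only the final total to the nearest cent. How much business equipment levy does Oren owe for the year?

$8,412.45

2028-04-22 to 2028-09-03: 135 days at 0.8% → $1,741,000 × 0.8% × 135/366 = $5,137.3770
2028-09-04 to 2028-09-30: 27 days at 2.55% → $1,741,000 × 2.55% × 27/366 = $3,275.0779
Total = $8,412.4549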